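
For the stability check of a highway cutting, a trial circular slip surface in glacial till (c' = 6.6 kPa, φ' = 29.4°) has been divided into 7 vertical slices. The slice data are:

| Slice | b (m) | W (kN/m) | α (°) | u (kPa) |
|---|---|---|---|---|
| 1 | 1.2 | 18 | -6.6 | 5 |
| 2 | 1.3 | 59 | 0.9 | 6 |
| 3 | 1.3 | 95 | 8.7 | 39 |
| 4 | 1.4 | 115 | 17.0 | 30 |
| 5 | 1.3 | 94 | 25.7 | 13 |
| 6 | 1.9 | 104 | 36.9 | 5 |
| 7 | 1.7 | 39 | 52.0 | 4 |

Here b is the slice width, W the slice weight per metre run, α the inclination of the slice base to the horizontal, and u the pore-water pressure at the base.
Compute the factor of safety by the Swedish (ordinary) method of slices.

FS = 1.44

Ordinary method of slices: FS = Σ[c'·Δl_i + (W_i cosα_i − u_i·Δl_i)·tanφ'] / Σ W_i sinα_i, with Δl_i = b_i / cosα_i.
Slice 1: Δl = 1.2/cos(-6.6°) = 1.208 m; N'_1 = 18·cos(-6.6°) − 5·1.208 = 11.8; c'Δl = 7.97; W sinα = -2.1
Slice 2: Δl = 1.3/cos0.9° = 1.300 m; N'_2 = 59·cos0.9° − 6·1.300 = 51.2; c'Δl = 8.58; W sinα = 0.9
Slice 3: Δl = 1.3/cos8.7° = 1.315 m; N'_3 = 95·cos8.7° − 39·1.315 = 42.6; c'Δl = 8.68; W sinα = 14.4
Slice 4: Δl = 1.4/cos17.0° = 1.464 m; N'_4 = 115·cos17.0° − 30·1.464 = 66.1; c'Δl = 9.66; W sinα = 33.6
Slice 5: Δl = 1.3/cos25.7° = 1.443 m; N'_5 = 94·cos25.7° − 13·1.443 = 65.9; c'Δl = 9.52; W sinα = 40.8
Slice 6: Δl = 1.9/cos36.9° = 2.376 m; N'_6 = 104·cos36.9° − 5·2.376 = 71.3; c'Δl = 15.68; W sinα = 62.4
Slice 7: Δl = 1.7/cos52.0° = 2.761 m; N'_7 = 39·cos52.0° − 4·2.761 = 13.0; c'Δl = 18.22; W sinα = 30.7
Σc'Δl = 78.3 kN/m; ΣN' = 321.9 kN/m; ΣW sinα = 180.8 kN/m
Resisting = 78.3 + 321.9·tan29.4° = 78.3 + 181.4 = 259.7 kN/m
FS = 259.7 / 180.8 = 1.437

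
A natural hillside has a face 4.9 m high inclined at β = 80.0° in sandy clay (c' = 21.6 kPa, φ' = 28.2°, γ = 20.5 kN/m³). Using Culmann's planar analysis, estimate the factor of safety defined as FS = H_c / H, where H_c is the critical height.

H_c = (4c'/γ) · sinβ cosφ' / [1 − cos(β − φ')]
    = (4·21.6/20.5) · sin80.0°·cos28.2° / [1 − cos51.8°]
    = 4.215 · 0.8679 / 0.3816 = 9.59 m
FS = H_c / H = 9.59 / 4.9 = 1.956

FS = 1.96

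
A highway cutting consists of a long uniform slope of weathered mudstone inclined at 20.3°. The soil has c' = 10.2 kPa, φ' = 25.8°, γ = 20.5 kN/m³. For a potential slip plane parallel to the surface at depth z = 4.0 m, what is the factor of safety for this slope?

For an infinite slope with a slip plane parallel to the surface (no pore pressure): FS = [c' + γz cos²β tanφ'] / [γz sinβ cosβ].
γz = 20.5·4.0 = 82.00 kN/m²
Numerator = 10.2 + 82.00·cos²20.3°·tan25.8° = 10.2 + 82.00·0.8796·0.4834 = 45.069 kPa
Denominator = 82.00·sin20.3°·cos20.3° = 82.00·0.3469·0.9379 = 26.682 kPa
FS = 45.069 / 26.682 = 1.689

FS = 1.69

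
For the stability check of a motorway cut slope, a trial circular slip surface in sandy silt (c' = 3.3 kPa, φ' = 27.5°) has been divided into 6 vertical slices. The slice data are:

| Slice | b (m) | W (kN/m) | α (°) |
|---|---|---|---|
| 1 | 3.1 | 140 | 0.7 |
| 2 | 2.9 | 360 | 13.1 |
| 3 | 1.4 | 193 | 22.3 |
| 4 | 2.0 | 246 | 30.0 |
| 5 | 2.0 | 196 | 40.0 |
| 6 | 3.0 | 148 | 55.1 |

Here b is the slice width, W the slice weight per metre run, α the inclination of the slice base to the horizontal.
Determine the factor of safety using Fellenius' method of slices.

FS = 1.21

Ordinary method of slices: FS = Σ[c'·Δl_i + (W_i cosα_i)·tanφ'] / Σ W_i sinα_i, with Δl_i = b_i / cosα_i.
Slice 1: Δl = 3.1/cos0.7° = 3.100 m; N'_1 = 140·cos0.7° = 140.0; c'Δl = 10.23; W sinα = 1.7
Slice 2: Δl = 2.9/cos13.1° = 2.977 m; N'_2 = 360·cos13.1° = 350.6; c'Δl = 9.83; W sinα = 81.6
Slice 3: Δl = 1.4/cos22.3° = 1.513 m; N'_3 = 193·cos22.3° = 178.6; c'Δl = 4.99; W sinα = 73.2
Slice 4: Δl = 2.0/cos30.0° = 2.309 m; N'_4 = 246·cos30.0° = 213.0; c'Δl = 7.62; W sinα = 123.0
Slice 5: Δl = 2.0/cos40.0° = 2.611 m; N'_5 = 196·cos40.0° = 150.1; c'Δl = 8.62; W sinα = 126.0
Slice 6: Δl = 3.0/cos55.1° = 5.243 m; N'_6 = 148·cos55.1° = 84.7; c'Δl = 17.30; W sinα = 121.4
Σc'Δl = 58.6 kN/m; ΣN' = 1117.1 kN/m; ΣW sinα = 526.9 kN/m
Resisting = 58.6 + 1117.1·tan27.5° = 58.6 + 581.5 = 640.1 kN/m
FS = 640.1 / 526.9 = 1.215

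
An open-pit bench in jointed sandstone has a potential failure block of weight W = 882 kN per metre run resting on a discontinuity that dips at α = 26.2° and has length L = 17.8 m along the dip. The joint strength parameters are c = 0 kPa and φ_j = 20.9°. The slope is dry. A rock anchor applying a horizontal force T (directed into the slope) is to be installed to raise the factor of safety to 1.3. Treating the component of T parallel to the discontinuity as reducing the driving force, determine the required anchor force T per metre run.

Resolving forces along and normal to the sliding plane, with the horizontal anchor force T adding T·sinα to the effective normal force and T·cosα acting up the plane against the driving force:
FS = [cL + (W cosα + T sinα) tanφ_j] / [W sinα − T cosα]
Without the anchor: N' = 791.4 kN/m, driving T_d = 389.4 kN/m, resisting R = 0·17.8 + 791.4·tan20.9° = 302.2 kN/m, FS = 0.78.
Setting FS = 1.3 and solving for T:
1.3·(389.4 − T cos26.2°) = 302.2 + T sin26.2°·tan20.9°
T·(sin26.2°·tan20.9° + 1.3·cos26.2°) = 1.3·389.4 − 302.2
T·(0.4415·0.3819 + 1.3·0.8973) = 506.2 − 302.2 = 204.0
T·1.3350 = 204.0
T = 152.8 kN/m

T = 153 kN/m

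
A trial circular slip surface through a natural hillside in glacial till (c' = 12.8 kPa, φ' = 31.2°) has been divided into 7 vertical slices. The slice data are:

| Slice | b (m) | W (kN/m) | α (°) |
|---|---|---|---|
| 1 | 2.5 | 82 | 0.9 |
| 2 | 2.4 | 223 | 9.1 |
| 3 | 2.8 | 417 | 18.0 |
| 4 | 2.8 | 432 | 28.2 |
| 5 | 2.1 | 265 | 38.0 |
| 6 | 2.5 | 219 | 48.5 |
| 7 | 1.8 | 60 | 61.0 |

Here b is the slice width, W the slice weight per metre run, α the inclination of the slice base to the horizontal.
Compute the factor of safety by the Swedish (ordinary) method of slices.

Ordinary method of slices: FS = Σ[c'·Δl_i + (W_i cosα_i)·tanφ'] / Σ W_i sinα_i, with Δl_i = b_i / cosα_i.
Slice 1: Δl = 2.5/cos0.9° = 2.500 m; N'_1 = 82·cos0.9° = 82.0; c'Δl = 32.00; W sinα = 1.3
Slice 2: Δl = 2.4/cos9.1° = 2.431 m; N'_2 = 223·cos9.1° = 220.2; c'Δl = 31.11; W sinα = 35.3
Slice 3: Δl = 2.8/cos18.0° = 2.944 m; N'_3 = 417·cos18.0° = 396.6; c'Δl = 37.68; W sinα = 128.9
Slice 4: Δl = 2.8/cos28.2° = 3.177 m; N'_4 = 432·cos28.2° = 380.7; c'Δl = 40.67; W sinα = 204.1
Slice 5: Δl = 2.1/cos38.0° = 2.665 m; N'_5 = 265·cos38.0° = 208.8; c'Δl = 34.11; W sinα = 163.2
Slice 6: Δl = 2.5/cos48.5° = 3.773 m; N'_6 = 219·cos48.5° = 145.1; c'Δl = 48.29; W sinα = 164.0
Slice 7: Δl = 1.8/cos61.0° = 3.713 m; N'_7 = 60·cos61.0° = 29.1; c'Δl = 47.52; W sinα = 52.5
Σc'Δl = 271.4 kN/m; ΣN' = 1462.5 kN/m; ΣW sinα = 749.2 kN/m
Resisting = 271.4 + 1462.5·tan31.2° = 271.4 + 885.7 = 1157.1 kN/m
FS = 1157.1 / 749.2 = 1.544

FS = 1.54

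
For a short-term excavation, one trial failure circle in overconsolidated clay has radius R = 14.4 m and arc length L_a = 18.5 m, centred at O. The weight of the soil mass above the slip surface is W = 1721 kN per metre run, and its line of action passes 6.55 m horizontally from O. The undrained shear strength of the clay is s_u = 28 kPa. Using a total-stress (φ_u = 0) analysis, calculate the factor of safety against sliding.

Taking moments about the centre O, the resisting moment is provided by the undrained shear strength acting along the arc:
M_R = s_u·L_a·R = 28·18.50·14.4 = 7459.2 kN·m/m
M_D = W·d = 1721·6.55 = 11272.5 kN·m/m
FS = M_R / M_D = 7459.2 / 11272.5 = 0.662

FS = 0.66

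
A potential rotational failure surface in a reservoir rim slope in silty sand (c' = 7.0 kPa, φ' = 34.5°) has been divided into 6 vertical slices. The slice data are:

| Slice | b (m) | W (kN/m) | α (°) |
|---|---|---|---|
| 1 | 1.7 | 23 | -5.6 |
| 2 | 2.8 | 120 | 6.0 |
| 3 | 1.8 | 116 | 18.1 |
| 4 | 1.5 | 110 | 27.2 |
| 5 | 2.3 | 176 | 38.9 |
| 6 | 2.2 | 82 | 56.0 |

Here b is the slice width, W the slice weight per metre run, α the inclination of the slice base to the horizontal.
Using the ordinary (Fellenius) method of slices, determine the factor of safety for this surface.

Ordinary method of slices: FS = Σ[c'·Δl_i + (W_i cosα_i)·tanφ'] / Σ W_i sinα_i, with Δl_i = b_i / cosα_i.
Slice 1: Δl = 1.7/cos(-5.6°) = 1.708 m; N'_1 = 23·cos(-5.6°) = 22.9; c'Δl = 11.96; W sinα = -2.2
Slice 2: Δl = 2.8/cos6.0° = 2.815 m; N'_2 = 120·cos6.0° = 119.3; c'Δl = 19.71; W sinα = 12.5
Slice 3: Δl = 1.8/cos18.1° = 1.894 m; N'_3 = 116·cos18.1° = 110.3; c'Δl = 13.26; W sinα = 36.0
Slice 4: Δl = 1.5/cos27.2° = 1.686 m; N'_4 = 110·cos27.2° = 97.8; c'Δl = 11.81; W sinα = 50.3
Slice 5: Δl = 2.3/cos38.9° = 2.955 m; N'_5 = 176·cos38.9° = 137.0; c'Δl = 20.69; W sinα = 110.5
Slice 6: Δl = 2.2/cos56.0° = 3.934 m; N'_6 = 82·cos56.0° = 45.9; c'Δl = 27.54; W sinα = 68.0
Σc'Δl = 105.0 kN/m; ΣN' = 533.2 kN/m; ΣW sinα = 275.1 kN/m
Resisting = 105.0 + 533.2·tan34.5° = 105.0 + 366.4 = 471.4 kN/m
FS = 471.4 / 275.1 = 1.713

FS = 1.71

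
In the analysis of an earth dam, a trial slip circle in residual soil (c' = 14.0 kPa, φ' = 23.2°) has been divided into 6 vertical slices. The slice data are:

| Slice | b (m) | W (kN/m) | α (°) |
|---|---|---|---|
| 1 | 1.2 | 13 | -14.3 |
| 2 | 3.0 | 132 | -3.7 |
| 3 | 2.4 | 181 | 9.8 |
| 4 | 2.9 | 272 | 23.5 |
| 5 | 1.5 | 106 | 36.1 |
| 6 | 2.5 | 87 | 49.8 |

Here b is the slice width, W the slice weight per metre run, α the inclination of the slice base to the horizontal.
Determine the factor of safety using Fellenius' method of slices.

FS = 2.04

Ordinary method of slices: FS = Σ[c'·Δl_i + (W_i cosα_i)·tanφ'] / Σ W_i sinα_i, with Δl_i = b_i / cosα_i.
Slice 1: Δl = 1.2/cos(-14.3°) = 1.238 m; N'_1 = 13·cos(-14.3°) = 12.6; c'Δl = 17.34; W sinα = -3.2
Slice 2: Δl = 3.0/cos(-3.7°) = 3.006 m; N'_2 = 132·cos(-3.7°) = 131.7; c'Δl = 42.09; W sinα = -8.5
Slice 3: Δl = 2.4/cos9.8° = 2.436 m; N'_3 = 181·cos9.8° = 178.4; c'Δl = 34.10; W sinα = 30.8
Slice 4: Δl = 2.9/cos23.5° = 3.162 m; N'_4 = 272·cos23.5° = 249.4; c'Δl = 44.27; W sinα = 108.5
Slice 5: Δl = 1.5/cos36.1° = 1.856 m; N'_5 = 106·cos36.1° = 85.6; c'Δl = 25.99; W sinα = 62.5
Slice 6: Δl = 2.5/cos49.8° = 3.873 m; N'_6 = 87·cos49.8° = 56.2; c'Δl = 54.23; W sinα = 66.5
Σc'Δl = 218.0 kN/m; ΣN' = 713.9 kN/m; ΣW sinα = 256.4 kN/m
Resisting = 218.0 + 713.9·tan23.2° = 218.0 + 306.0 = 524.0 kN/m
FS = 524.0 / 256.4 = 2.043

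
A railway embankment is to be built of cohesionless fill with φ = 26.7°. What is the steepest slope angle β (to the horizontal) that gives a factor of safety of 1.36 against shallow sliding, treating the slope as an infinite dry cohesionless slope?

For an infinite dry cohesionless slope FS = tanφ/tanβ, so tanβ = tanφ / FS.
tanβ = tan26.7° / 1.36 = 0.5029 / 1.36 = 0.3698
β = arctan(0.3698) = 20.30°

β = 20.3°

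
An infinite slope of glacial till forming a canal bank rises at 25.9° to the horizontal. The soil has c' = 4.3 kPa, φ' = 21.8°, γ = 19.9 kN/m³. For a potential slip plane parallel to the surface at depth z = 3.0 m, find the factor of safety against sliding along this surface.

FS = 1.01

For an infinite slope with a slip plane parallel to the surface (no pore pressure): FS = [c' + γz cos²β tanφ'] / [γz sinβ cosβ].
γz = 19.9·3.0 = 59.70 kN/m²
Numerator = 4.3 + 59.70·cos²25.9°·tan21.8° = 4.3 + 59.70·0.8092·0.4000 = 23.622 kPa
Denominator = 59.70·sin25.9°·cos25.9° = 59.70·0.4368·0.8996 = 23.458 kPa
FS = 23.622 / 23.458 = 1.007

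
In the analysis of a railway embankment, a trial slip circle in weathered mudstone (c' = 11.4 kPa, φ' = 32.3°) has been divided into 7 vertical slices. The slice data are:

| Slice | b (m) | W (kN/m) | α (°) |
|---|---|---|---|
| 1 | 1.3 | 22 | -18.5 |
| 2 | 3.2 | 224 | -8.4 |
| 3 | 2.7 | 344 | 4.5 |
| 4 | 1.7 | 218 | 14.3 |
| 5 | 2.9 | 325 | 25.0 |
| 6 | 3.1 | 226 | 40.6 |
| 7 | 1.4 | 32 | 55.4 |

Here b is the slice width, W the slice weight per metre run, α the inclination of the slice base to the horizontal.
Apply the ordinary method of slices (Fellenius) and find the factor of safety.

FS = 2.91

Ordinary method of slices: FS = Σ[c'·Δl_i + (W_i cosα_i)·tanφ'] / Σ W_i sinα_i, with Δl_i = b_i / cosα_i.
Slice 1: Δl = 1.3/cos(-18.5°) = 1.371 m; N'_1 = 22·cos(-18.5°) = 20.9; c'Δl = 15.63; W sinα = -7.0
Slice 2: Δl = 3.2/cos(-8.4°) = 3.235 m; N'_2 = 224·cos(-8.4°) = 221.6; c'Δl = 36.88; W sinα = -32.7
Slice 3: Δl = 2.7/cos4.5° = 2.708 m; N'_3 = 344·cos4.5° = 342.9; c'Δl = 30.88; W sinα = 27.0
Slice 4: Δl = 1.7/cos14.3° = 1.754 m; N'_4 = 218·cos14.3° = 211.2; c'Δl = 20.00; W sinα = 53.8
Slice 5: Δl = 2.9/cos25.0° = 3.200 m; N'_5 = 325·cos25.0° = 294.6; c'Δl = 36.48; W sinα = 137.4
Slice 6: Δl = 3.1/cos40.6° = 4.083 m; N'_6 = 226·cos40.6° = 171.6; c'Δl = 46.54; W sinα = 147.1
Slice 7: Δl = 1.4/cos55.4° = 2.465 m; N'_7 = 32·cos55.4° = 18.2; c'Δl = 28.11; W sinα = 26.3
Σc'Δl = 214.5 kN/m; ΣN' = 1281.0 kN/m; ΣW sinα = 351.9 kN/m
Resisting = 214.5 + 1281.0·tan32.3° = 214.5 + 809.8 = 1024.3 kN/m
FS = 1024.3 / 351.9 = 2.911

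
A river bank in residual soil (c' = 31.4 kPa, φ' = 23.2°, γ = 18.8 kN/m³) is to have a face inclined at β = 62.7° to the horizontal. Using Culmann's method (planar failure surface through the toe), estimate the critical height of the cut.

Culmann's analysis gives the critical failure plane at α_cr = (β + φ')/2 = (62.7 + 23.2)/2 = 43.0°, and the critical height
H_c = (4c'/γ) · sinβ cosφ' / [1 − cos(β − φ')]
    = (4·31.4/18.8) · sin62.7°·cos23.2° / [1 − cos(39.5°)]
    = 6.681 · 0.8886·0.9191 / [1 − 0.7716]
    = 6.681 · 0.8168 / 0.2284
    = 23.89 m

H_c = 23.89 m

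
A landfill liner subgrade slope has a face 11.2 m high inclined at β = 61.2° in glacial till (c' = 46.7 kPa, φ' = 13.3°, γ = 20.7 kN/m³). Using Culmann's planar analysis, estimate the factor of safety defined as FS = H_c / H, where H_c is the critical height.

FS = 2.08

H_c = (4c'/γ) · sinβ cosφ' / [1 − cos(β − φ')]
    = (4·46.7/20.7) · sin61.2°·cos13.3° / [1 − cos47.9°]
    = 9.024 · 0.8528 / 0.3296 = 23.35 m
FS = H_c / H = 23.35 / 11.2 = 2.085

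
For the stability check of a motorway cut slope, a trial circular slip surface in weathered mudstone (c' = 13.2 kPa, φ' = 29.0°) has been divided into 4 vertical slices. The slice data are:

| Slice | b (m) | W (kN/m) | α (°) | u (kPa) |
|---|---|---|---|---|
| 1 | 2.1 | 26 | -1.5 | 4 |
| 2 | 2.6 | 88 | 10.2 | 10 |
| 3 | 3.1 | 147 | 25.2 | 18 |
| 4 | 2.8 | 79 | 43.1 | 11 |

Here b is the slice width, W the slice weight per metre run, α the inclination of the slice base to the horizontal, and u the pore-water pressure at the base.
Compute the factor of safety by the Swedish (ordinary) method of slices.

FS = 1.90

Ordinary method of slices: FS = Σ[c'·Δl_i + (W_i cosα_i − u_i·Δl_i)·tanφ'] / Σ W_i sinα_i, with Δl_i = b_i / cosα_i.
Slice 1: Δl = 2.1/cos(-1.5°) = 2.101 m; N'_1 = 26·cos(-1.5°) − 4·2.101 = 17.6; c'Δl = 27.73; W sinα = -0.7
Slice 2: Δl = 2.6/cos10.2° = 2.642 m; N'_2 = 88·cos10.2° − 10·2.642 = 60.2; c'Δl = 34.87; W sinα = 15.6
Slice 3: Δl = 3.1/cos25.2° = 3.426 m; N'_3 = 147·cos25.2° − 18·3.426 = 71.3; c'Δl = 45.22; W sinα = 62.6
Slice 4: Δl = 2.8/cos43.1° = 3.835 m; N'_4 = 79·cos43.1° − 11·3.835 = 15.5; c'Δl = 50.62; W sinα = 54.0
Σc'Δl = 158.4 kN/m; ΣN' = 164.6 kN/m; ΣW sinα = 131.5 kN/m
Resisting = 158.4 + 164.6·tan29.0° = 158.4 + 91.3 = 249.7 kN/m
FS = 249.7 / 131.5 = 1.899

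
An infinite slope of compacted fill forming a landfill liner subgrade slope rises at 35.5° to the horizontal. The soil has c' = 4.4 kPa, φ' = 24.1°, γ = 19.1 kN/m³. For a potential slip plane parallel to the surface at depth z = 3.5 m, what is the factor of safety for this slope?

For an infinite slope with a slip plane parallel to the surface (no pore pressure): FS = [c' + γz cos²β tanφ'] / [γz sinβ cosβ].
γz = 19.1·3.5 = 66.85 kN/m²
Numerator = 4.4 + 66.85·cos²35.5°·tan24.1° = 4.4 + 66.85·0.6628·0.4473 = 24.220 kPa
Denominator = 66.85·sin35.5°·cos35.5° = 66.85·0.5807·0.8141 = 31.604 kPa
FS = 24.220 / 31.604 = 0.766

FS = 0.77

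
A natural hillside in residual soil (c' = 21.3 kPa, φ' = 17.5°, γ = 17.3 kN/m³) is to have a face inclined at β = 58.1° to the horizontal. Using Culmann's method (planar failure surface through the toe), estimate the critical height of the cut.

H_c = 16.56 m

Culmann's analysis gives the critical failure plane at α_cr = (β + φ')/2 = (58.1 + 17.5)/2 = 37.8°, and the critical height
H_c = (4c'/γ) · sinβ cosφ' / [1 − cos(β − φ')]
    = (4·21.3/17.3) · sin58.1°·cos17.5° / [1 − cos(40.6°)]
    = 4.925 · 0.8490·0.9537 / [1 − 0.7593]
    = 4.925 · 0.8097 / 0.2407
    = 16.56 m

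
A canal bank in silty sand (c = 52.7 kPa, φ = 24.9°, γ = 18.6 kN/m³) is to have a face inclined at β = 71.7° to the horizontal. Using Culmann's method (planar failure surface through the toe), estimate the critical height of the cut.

Culmann's analysis gives the critical failure plane at α_cr = (β + φ)/2 = (71.7 + 24.9)/2 = 48.3°, and the critical height
H_c = (4c/γ) · sinβ cosφ / [1 − cos(β − φ)]
    = (4·52.7/18.6) · sin71.7°·cos24.9° / [1 − cos(46.8°)]
    = 11.333 · 0.9494·0.9070 / [1 − 0.6845]
    = 11.333 · 0.8612 / 0.3155
    = 30.94 m

H_c = 30.94 m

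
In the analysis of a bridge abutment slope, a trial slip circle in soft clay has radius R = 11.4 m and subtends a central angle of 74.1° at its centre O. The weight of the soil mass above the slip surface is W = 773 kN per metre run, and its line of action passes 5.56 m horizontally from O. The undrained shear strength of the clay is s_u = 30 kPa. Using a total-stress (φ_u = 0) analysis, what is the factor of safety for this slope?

FS = 1.17

Taking moments about the centre O, the resisting moment is provided by the undrained shear strength acting along the arc:
Arc length L_a = R·θ = 11.4·(74.1°·π/180) = 11.4·1.2933 = 14.74 m
M_R = s_u·L_a·R = 30·14.74·11.4 = 5042.3 kN·m/m
M_D = W·d = 773·5.56 = 4297.9 kN·m/m
FS = M_R / M_D = 5042.3 / 4297.9 = 1.173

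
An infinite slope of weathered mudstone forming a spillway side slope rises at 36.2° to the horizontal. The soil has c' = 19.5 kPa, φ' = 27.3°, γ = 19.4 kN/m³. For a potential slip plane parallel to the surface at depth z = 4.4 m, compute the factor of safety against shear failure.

FS = 1.18

For an infinite slope with a slip plane parallel to the surface (no pore pressure): FS = [c' + γz cos²β tanφ'] / [γz sinβ cosβ].
γz = 19.4·4.4 = 85.36 kN/m²
Numerator = 19.5 + 85.36·cos²36.2°·tan27.3° = 19.5 + 85.36·0.6512·0.5161 = 48.190 kPa
Denominator = 85.36·sin36.2°·cos36.2° = 85.36·0.5906·0.8070 = 40.682 kPa
FS = 48.190 / 40.682 = 1.185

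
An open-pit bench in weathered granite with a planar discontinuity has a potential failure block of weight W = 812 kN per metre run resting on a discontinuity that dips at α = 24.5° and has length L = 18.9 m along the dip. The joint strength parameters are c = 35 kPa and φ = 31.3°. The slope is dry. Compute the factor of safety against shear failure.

Resolving the block weight along and normal to the plane and applying the Mohr–Coulomb strength on the joint:
N' = W cosα = 812·cos24.5° = 738.9 kN/m
Driving force T = W sinα = 812·sin24.5° = 336.7 kN/m
Resisting force R = c·L + N'·tanφ = 35·18.9 + 738.9·tan31.3° = 661.5 + 449.3 = 1110.8 kN/m
FS = R / T = 1110.8 / 336.7 = 3.299

FS = 3.30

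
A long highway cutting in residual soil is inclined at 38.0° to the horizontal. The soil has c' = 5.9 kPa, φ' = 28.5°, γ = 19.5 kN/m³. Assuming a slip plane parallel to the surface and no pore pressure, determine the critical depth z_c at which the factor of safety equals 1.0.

z_c = 2.04 m

Setting FS = 1.00 in FS = [c' + γz cos²β tanφ'] / [γz sinβ cosβ] and solving for z:
z = c' / [γ cosβ (FS·sinβ − cosβ·tanφ')]
  = 5.9 / [19.5·cos38.0°·(1.00·sin38.0° − cos38.0°·tan28.5°)]
  = 5.9 / [19.5·0.7880·(1.00·0.6157 − 0.7880·0.5430)]
  = 5.9 / 2.8859 = 2.044 m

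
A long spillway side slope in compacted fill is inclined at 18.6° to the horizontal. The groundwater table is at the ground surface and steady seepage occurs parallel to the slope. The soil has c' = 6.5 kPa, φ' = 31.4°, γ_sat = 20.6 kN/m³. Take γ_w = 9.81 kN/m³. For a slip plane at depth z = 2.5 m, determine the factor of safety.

FS = 1.37

With seepage parallel to the slope and the water table at the surface, the effective normal stress on the slip plane uses the buoyant unit weight γ' = γ_sat − γ_w while the driving shear stress uses γ_sat:
FS = [c' + γ' z cos²β tanφ'] / [γ_sat z sinβ cosβ]
γ' = 20.6 − 9.81 = 10.79 kN/m³
Numerator = 6.5 + 10.79·2.5·cos²18.6°·tan31.4° = 6.5 + 10.79·2.5·0.8983·0.6104 = 21.290 kPa
Denominator = 20.6·2.5·sin18.6°·cos18.6° = 20.6·2.5·0.3190·0.9478 = 15.568 kPa
FS = 21.290 / 15.568 = 1.368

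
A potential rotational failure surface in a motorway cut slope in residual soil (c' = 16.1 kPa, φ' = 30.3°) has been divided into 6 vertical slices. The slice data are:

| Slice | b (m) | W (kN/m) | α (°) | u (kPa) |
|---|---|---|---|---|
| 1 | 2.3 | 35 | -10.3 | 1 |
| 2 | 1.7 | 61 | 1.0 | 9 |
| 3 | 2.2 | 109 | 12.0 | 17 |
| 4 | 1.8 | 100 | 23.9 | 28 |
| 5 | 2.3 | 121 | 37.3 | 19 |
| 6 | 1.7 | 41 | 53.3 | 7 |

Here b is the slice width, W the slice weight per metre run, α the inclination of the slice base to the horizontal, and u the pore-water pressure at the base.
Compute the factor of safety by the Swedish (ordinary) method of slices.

Ordinary method of slices: FS = Σ[c'·Δl_i + (W_i cosα_i − u_i·Δl_i)·tanφ'] / Σ W_i sinα_i, with Δl_i = b_i / cosα_i.
Slice 1: Δl = 2.3/cos(-10.3°) = 2.338 m; N'_1 = 35·cos(-10.3°) − 1·2.338 = 32.1; c'Δl = 37.64; W sinα = -6.3
Slice 2: Δl = 1.7/cos1.0° = 1.700 m; N'_2 = 61·cos1.0° − 9·1.700 = 45.7; c'Δl = 27.37; W sinα = 1.1
Slice 3: Δl = 2.2/cos12.0° = 2.249 m; N'_3 = 109·cos12.0° − 17·2.249 = 68.4; c'Δl = 36.21; W sinα = 22.7
Slice 4: Δl = 1.8/cos23.9° = 1.969 m; N'_4 = 100·cos23.9° − 28·1.969 = 36.3; c'Δl = 31.70; W sinα = 40.5
Slice 5: Δl = 2.3/cos37.3° = 2.891 m; N'_5 = 121·cos37.3° − 19·2.891 = 41.3; c'Δl = 46.55; W sinα = 73.3
Slice 6: Δl = 1.7/cos53.3° = 2.845 m; N'_6 = 41·cos53.3° − 7·2.845 = 4.6; c'Δl = 45.80; W sinα = 32.9
Σc'Δl = 225.3 kN/m; ΣN' = 228.4 kN/m; ΣW sinα = 164.2 kN/m
Resisting = 225.3 + 228.4·tan30.3° = 225.3 + 133.5 = 358.7 kN/m
FS = 358.7 / 164.2 = 2.185

FS = 2.18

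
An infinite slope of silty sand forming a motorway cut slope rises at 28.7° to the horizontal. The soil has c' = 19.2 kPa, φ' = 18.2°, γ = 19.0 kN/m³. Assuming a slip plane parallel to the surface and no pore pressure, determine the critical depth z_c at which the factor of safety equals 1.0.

z_c = 6.01 m

Setting FS = 1.00 in FS = [c' + γz cos²β tanφ'] / [γz sinβ cosβ] and solving for z:
z = c' / [γ cosβ (FS·sinβ − cosβ·tanφ')]
  = 19.2 / [19.0·cos28.7°·(1.00·sin28.7° − cos28.7°·tan18.2°)]
  = 19.2 / [19.0·0.8771·(1.00·0.4802 − 0.8771·0.3288)]
  = 19.2 / 3.1970 = 6.006 m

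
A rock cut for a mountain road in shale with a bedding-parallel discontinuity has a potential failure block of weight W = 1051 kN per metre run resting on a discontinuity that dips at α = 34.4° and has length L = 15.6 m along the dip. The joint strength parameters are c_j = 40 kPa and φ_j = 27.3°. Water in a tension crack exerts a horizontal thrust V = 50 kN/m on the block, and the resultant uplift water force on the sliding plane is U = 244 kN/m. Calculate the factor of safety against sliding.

FS = 1.47

Resolving the block weight along and normal to the plane and applying the Mohr–Coulomb strength on the joint:
N' = W cosα − U − V sinα = 1051·cos34.4° − 244 − 50·sin34.4° = 594.9 kN/m
Driving force T = W sinα + V cosα = 1051·sin34.4° + 50·cos34.4° = 635.0 kN/m
Resisting force R = c_j·L + N'·tanφ_j = 40·15.6 + 594.9·tan27.3° = 624.0 + 307.1 = 931.1 kN/m
FS = R / T = 931.1 / 635.0 = 1.466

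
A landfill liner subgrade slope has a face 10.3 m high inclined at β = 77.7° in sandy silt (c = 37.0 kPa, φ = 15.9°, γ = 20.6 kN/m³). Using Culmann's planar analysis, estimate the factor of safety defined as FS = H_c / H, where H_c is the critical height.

FS = 1.24

H_c = (4c/γ) · sinβ cosφ / [1 − cos(β − φ)]
    = (4·37.0/20.6) · sin77.7°·cos15.9° / [1 − cos61.8°]
    = 7.184 · 0.9397 / 0.5274 = 12.80 m
FS = H_c / H = 12.80 / 10.3 = 1.243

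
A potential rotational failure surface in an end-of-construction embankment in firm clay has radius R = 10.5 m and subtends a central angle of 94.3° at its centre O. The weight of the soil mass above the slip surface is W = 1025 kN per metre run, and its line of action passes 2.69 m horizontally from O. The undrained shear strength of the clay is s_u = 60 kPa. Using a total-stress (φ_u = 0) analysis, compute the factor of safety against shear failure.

Taking moments about the centre O, the resisting moment is provided by the undrained shear strength acting along the arc:
Arc length L_a = R·θ = 10.5·(94.3°·π/180) = 10.5·1.6458 = 17.28 m
M_R = s_u·L_a·R = 60·17.28·10.5 = 10887.3 kN·m/m
M_D = W·d = 1025·2.69 = 2757.2 kN·m/m
FS = M_R / M_D = 10887.3 / 2757.2 = 3.949

FS = 3.95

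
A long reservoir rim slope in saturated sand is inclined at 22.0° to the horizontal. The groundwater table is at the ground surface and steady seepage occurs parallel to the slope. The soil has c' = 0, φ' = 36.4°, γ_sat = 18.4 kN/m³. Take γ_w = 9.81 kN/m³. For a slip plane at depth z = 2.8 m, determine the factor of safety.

With seepage parallel to the slope and the water table at the surface, the effective normal stress on the slip plane uses the buoyant unit weight γ' = γ_sat − γ_w while the driving shear stress uses γ_sat:
FS = [c' + γ' z cos²β tanφ'] / [γ_sat z sinβ cosβ]
(For c' = 0 this reduces to FS = (γ'/γ_sat)·tanφ'/tanβ.)
γ' = 18.4 − 9.81 = 8.59 kN/m³
Numerator = 0.0 + 8.59·2.8·cos²22.0°·tan36.4° = 0.0 + 8.59·2.8·0.8597·0.7373 = 15.244 kPa
Denominator = 18.4·2.8·sin22.0°·cos22.0° = 18.4·2.8·0.3746·0.9272 = 17.894 kPa
FS = 15.244 / 17.894 = 0.852

FS = 0.85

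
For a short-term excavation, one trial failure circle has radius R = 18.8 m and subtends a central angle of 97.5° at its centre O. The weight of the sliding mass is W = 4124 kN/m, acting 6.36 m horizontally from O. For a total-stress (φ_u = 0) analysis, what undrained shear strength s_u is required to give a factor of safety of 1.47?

FS = s_u·L_a·R / (W·d), so s_u = FS·W·d / (L_a·R).
Arc length L_a = R·θ = 18.8·(97.5°·π/180) = 18.8·1.7017 = 31.99 m
s_u = 1.47·4124·6.36 / (31.99·18.8) = 38556.1 / 601.45 = 64.11 kPa

s_u = 64.1 kPa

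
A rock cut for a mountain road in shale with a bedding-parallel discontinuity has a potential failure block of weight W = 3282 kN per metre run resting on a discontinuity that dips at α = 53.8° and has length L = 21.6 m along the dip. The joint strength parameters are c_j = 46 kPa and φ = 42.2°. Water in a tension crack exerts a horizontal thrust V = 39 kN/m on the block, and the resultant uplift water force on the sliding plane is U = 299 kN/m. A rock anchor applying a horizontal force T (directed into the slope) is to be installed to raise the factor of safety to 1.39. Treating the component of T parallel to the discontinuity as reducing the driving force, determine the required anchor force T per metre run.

Resolving forces along and normal to the sliding plane, with the horizontal anchor force T adding T·sinα to the effective normal force and T·cosα acting up the plane against the driving force:
FS = [c_jL + (W cosα − U − V sinα + T sinα) tanφ] / [W sinα + V cosα − T cosα]
Without the anchor: N' = 1607.9 kN/m, driving T_d = 2671.5 kN/m, resisting R = 46·21.6 + 1607.9·tan42.2° = 2451.6 kN/m, FS = 0.92.
Setting FS = 1.39 and solving for T:
1.39·(2671.5 − T cos53.8°) = 2451.6 + T sin53.8°·tan42.2°
T·(sin53.8°·tan42.2° + 1.39·cos53.8°) = 1.39·2671.5 − 2451.6
T·(0.8070·0.9067 + 1.39·0.5906) = 3713.4 − 2451.6 = 1261.8
T·1.5526 = 1261.8
T = 812.7 kN/m

T = 813 kN/m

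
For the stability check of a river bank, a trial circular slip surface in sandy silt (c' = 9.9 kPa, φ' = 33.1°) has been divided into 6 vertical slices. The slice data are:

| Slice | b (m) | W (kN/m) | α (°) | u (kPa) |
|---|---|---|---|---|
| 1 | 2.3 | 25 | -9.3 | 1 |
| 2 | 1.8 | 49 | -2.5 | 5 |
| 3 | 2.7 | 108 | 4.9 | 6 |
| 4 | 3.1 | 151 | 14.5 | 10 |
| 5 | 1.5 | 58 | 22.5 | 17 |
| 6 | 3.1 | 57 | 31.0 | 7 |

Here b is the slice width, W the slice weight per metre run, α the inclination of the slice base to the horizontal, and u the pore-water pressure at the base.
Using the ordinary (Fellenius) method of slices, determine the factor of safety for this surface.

Ordinary method of slices: FS = Σ[c'·Δl_i + (W_i cosα_i − u_i·Δl_i)·tanφ'] / Σ W_i sinα_i, with Δl_i = b_i / cosα_i.
Slice 1: Δl = 2.3/cos(-9.3°) = 2.331 m; N'_1 = 25·cos(-9.3°) − 1·2.331 = 22.3; c'Δl = 23.07; W sinα = -4.0
Slice 2: Δl = 1.8/cos(-2.5°) = 1.802 m; N'_2 = 49·cos(-2.5°) − 5·1.802 = 39.9; c'Δl = 17.84; W sinα = -2.1
Slice 3: Δl = 2.7/cos4.9° = 2.710 m; N'_3 = 108·cos4.9° − 6·2.710 = 91.3; c'Δl = 26.83; W sinα = 9.2
Slice 4: Δl = 3.1/cos14.5° = 3.202 m; N'_4 = 151·cos14.5° − 10·3.202 = 114.2; c'Δl = 31.70; W sinα = 37.8
Slice 5: Δl = 1.5/cos22.5° = 1.624 m; N'_5 = 58·cos22.5° − 17·1.624 = 26.0; c'Δl = 16.07; W sinα = 22.2
Slice 6: Δl = 3.1/cos31.0° = 3.617 m; N'_6 = 57·cos31.0° − 7·3.617 = 23.5; c'Δl = 35.80; W sinα = 29.4
Σc'Δl = 151.3 kN/m; ΣN' = 317.3 kN/m; ΣW sinα = 92.4 kN/m
Resisting = 151.3 + 317.3·tan33.1° = 151.3 + 206.9 = 358.2 kN/m
FS = 358.2 / 92.4 = 3.876

FS = 3.88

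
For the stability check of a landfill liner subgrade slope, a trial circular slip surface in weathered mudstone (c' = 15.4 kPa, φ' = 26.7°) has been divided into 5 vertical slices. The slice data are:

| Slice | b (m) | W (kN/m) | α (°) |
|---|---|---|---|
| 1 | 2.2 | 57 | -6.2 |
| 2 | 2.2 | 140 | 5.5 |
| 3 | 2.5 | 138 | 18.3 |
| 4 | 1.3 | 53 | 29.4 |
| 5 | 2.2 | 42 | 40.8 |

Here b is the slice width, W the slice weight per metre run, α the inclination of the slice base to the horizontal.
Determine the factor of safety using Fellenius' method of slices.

Ordinary method of slices: FS = Σ[c'·Δl_i + (W_i cosα_i)·tanφ'] / Σ W_i sinα_i, with Δl_i = b_i / cosα_i.
Slice 1: Δl = 2.2/cos(-6.2°) = 2.213 m; N'_1 = 57·cos(-6.2°) = 56.7; c'Δl = 34.08; W sinα = -6.2
Slice 2: Δl = 2.2/cos5.5° = 2.210 m; N'_2 = 140·cos5.5° = 139.4; c'Δl = 34.04; W sinα = 13.4
Slice 3: Δl = 2.5/cos18.3° = 2.633 m; N'_3 = 138·cos18.3° = 131.0; c'Δl = 40.55; W sinα = 43.3
Slice 4: Δl = 1.3/cos29.4° = 1.492 m; N'_4 = 53·cos29.4° = 46.2; c'Δl = 22.98; W sinα = 26.0
Slice 5: Δl = 2.2/cos40.8° = 2.906 m; N'_5 = 42·cos40.8° = 31.8; c'Δl = 44.76; W sinα = 27.4
Σc'Δl = 176.4 kN/m; ΣN' = 405.0 kN/m; ΣW sinα = 104.1 kN/m
Resisting = 176.4 + 405.0·tan26.7° = 176.4 + 203.7 = 380.1 kN/m
FS = 380.1 / 104.1 = 3.653

FS = 3.65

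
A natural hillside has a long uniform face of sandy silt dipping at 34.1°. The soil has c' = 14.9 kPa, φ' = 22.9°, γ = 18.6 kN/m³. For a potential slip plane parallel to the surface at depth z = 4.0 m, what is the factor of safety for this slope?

FS = 1.06

For an infinite slope with a slip plane parallel to the surface (no pore pressure): FS = [c' + γz cos²β tanφ'] / [γz sinβ cosβ].
γz = 18.6·4.0 = 74.40 kN/m²
Numerator = 14.9 + 74.40·cos²34.1°·tan22.9° = 14.9 + 74.40·0.6857·0.4224 = 36.450 kPa
Denominator = 74.40·sin34.1°·cos34.1° = 74.40·0.5606·0.8281 = 34.540 kPa
FS = 36.450 / 34.540 = 1.055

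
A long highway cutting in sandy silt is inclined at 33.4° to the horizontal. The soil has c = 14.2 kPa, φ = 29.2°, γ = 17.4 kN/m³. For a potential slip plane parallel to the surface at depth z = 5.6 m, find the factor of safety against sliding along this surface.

FS = 1.16

For an infinite slope with a slip plane parallel to the surface (no pore pressure): FS = [c + γz cos²β tanφ] / [γz sinβ cosβ].
γz = 17.4·5.6 = 97.44 kN/m²
Numerator = 14.2 + 97.44·cos²33.4°·tan29.2° = 14.2 + 97.44·0.6970·0.5589 = 52.155 kPa
Denominator = 97.44·sin33.4°·cos33.4° = 97.44·0.5505·0.8348 = 44.780 kPa
FS = 52.155 / 44.780 = 1.165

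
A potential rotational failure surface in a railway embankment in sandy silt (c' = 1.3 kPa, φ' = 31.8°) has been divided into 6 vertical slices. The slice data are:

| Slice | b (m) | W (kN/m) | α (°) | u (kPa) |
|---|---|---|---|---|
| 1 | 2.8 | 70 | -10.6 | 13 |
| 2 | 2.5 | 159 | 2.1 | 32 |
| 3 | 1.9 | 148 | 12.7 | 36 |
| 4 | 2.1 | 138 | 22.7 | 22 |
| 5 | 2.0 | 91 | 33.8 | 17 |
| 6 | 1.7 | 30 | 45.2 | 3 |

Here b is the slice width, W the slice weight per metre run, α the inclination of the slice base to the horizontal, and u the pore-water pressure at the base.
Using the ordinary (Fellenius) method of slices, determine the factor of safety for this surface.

Ordinary method of slices: FS = Σ[c'·Δl_i + (W_i cosα_i − u_i·Δl_i)·tanφ'] / Σ W_i sinα_i, with Δl_i = b_i / cosα_i.
Slice 1: Δl = 2.8/cos(-10.6°) = 2.849 m; N'_1 = 70·cos(-10.6°) − 13·2.849 = 31.8; c'Δl = 3.70; W sinα = -12.9
Slice 2: Δl = 2.5/cos2.1° = 2.502 m; N'_2 = 159·cos2.1° − 32·2.502 = 78.8; c'Δl = 3.25; W sinα = 5.8
Slice 3: Δl = 1.9/cos12.7° = 1.948 m; N'_3 = 148·cos12.7° − 36·1.948 = 74.3; c'Δl = 2.53; W sinα = 32.5
Slice 4: Δl = 2.1/cos22.7° = 2.276 m; N'_4 = 138·cos22.7° − 22·2.276 = 77.2; c'Δl = 2.96; W sinα = 53.3
Slice 5: Δl = 2.0/cos33.8° = 2.407 m; N'_5 = 91·cos33.8° − 17·2.407 = 34.7; c'Δl = 3.13; W sinα = 50.6
Slice 6: Δl = 1.7/cos45.2° = 2.413 m; N'_6 = 30·cos45.2° − 3·2.413 = 13.9; c'Δl = 3.14; W sinα = 21.3
Σc'Δl = 18.7 kN/m; ΣN' = 310.7 kN/m; ΣW sinα = 150.7 kN/m
Resisting = 18.7 + 310.7·tan31.8° = 18.7 + 192.7 = 211.4 kN/m
FS = 211.4 / 150.7 = 1.403

FS = 1.40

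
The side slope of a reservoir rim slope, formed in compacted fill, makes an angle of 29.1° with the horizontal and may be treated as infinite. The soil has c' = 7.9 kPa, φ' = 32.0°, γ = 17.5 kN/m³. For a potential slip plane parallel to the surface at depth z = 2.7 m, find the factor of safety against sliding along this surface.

For an infinite slope with a slip plane parallel to the surface (no pore pressure): FS = [c' + γz cos²β tanφ'] / [γz sinβ cosβ].
γz = 17.5·2.7 = 47.25 kN/m²
Numerator = 7.9 + 47.25·cos²29.1°·tan32.0° = 7.9 + 47.25·0.7635·0.6249 = 30.442 kPa
Denominator = 47.25·sin29.1°·cos29.1° = 47.25·0.4863·0.8738 = 20.079 kPa
FS = 30.442 / 20.079 = 1.516

FS = 1.52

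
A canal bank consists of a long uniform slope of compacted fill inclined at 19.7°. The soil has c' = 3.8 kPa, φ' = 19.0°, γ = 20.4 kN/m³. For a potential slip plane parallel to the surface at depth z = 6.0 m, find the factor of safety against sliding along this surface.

FS = 1.06

For an infinite slope with a slip plane parallel to the surface (no pore pressure): FS = [c' + γz cos²β tanφ'] / [γz sinβ cosβ].
γz = 20.4·6.0 = 122.40 kN/m²
Numerator = 3.8 + 122.40·cos²19.7°·tan19.0° = 3.8 + 122.40·0.8864·0.3443 = 41.157 kPa
Denominator = 122.40·sin19.7°·cos19.7° = 122.40·0.3371·0.9415 = 38.846 kPa
FS = 41.157 / 38.846 = 1.059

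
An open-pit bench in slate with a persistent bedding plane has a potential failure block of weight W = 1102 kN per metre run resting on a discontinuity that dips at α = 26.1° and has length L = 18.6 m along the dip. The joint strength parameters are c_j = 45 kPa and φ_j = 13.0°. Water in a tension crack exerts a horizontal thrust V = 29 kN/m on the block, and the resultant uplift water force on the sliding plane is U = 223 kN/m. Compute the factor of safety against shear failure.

Resolving the block weight along and normal to the plane and applying the Mohr–Coulomb strength on the joint:
N' = W cosα − U − V sinα = 1102·cos26.1° − 223 − 29·sin26.1° = 753.9 kN/m
Driving force T = W sinα + V cosα = 1102·sin26.1° + 29·cos26.1° = 510.9 kN/m
Resisting force R = c_j·L + N'·tanφ_j = 45·18.6 + 753.9·tan13.0° = 837.0 + 174.0 = 1011.0 kN/m
FS = R / T = 1011.0 / 510.9 = 1.979

FS = 1.98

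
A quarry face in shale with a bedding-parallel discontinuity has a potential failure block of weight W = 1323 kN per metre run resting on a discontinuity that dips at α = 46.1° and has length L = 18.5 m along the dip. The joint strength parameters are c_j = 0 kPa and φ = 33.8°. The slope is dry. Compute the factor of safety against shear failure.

FS = 0.64

Resolving the block weight along and normal to the plane and applying the Mohr–Coulomb strength on the joint:
N' = W cosα = 1323·cos46.1° = 917.4 kN/m
Driving force T = W sinα = 1323·sin46.1° = 953.3 kN/m
Resisting force R = c_j·L + N'·tanφ = 0·18.5 + 917.4·tan33.8° = 0.0 + 614.1 = 614.1 kN/m
FS = R / T = 614.1 / 953.3 = 0.644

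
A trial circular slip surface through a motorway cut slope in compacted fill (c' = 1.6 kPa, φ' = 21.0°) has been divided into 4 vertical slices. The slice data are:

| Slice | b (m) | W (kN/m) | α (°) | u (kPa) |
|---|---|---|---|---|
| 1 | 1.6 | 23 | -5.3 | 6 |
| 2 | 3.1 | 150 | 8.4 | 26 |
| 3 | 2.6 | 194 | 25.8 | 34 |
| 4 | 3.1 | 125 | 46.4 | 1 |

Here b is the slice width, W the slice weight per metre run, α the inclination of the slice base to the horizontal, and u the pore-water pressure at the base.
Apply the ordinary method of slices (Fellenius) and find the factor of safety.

Ordinary method of slices: FS = Σ[c'·Δl_i + (W_i cosα_i − u_i·Δl_i)·tanφ'] / Σ W_i sinα_i, with Δl_i = b_i / cosα_i.
Slice 1: Δl = 1.6/cos(-5.3°) = 1.607 m; N'_1 = 23·cos(-5.3°) − 6·1.607 = 13.3; c'Δl = 2.57; W sinα = -2.1
Slice 2: Δl = 3.1/cos8.4° = 3.134 m; N'_2 = 150·cos8.4° − 26·3.134 = 66.9; c'Δl = 5.01; W sinα = 21.9
Slice 3: Δl = 2.6/cos25.8° = 2.888 m; N'_3 = 194·cos25.8° − 34·2.888 = 76.5; c'Δl = 4.62; W sinα = 84.4
Slice 4: Δl = 3.1/cos46.4° = 4.495 m; N'_4 = 125·cos46.4° − 1·4.495 = 81.7; c'Δl = 7.19; W sinα = 90.5
Σc'Δl = 19.4 kN/m; ΣN' = 238.4 kN/m; ΣW sinα = 194.7 kN/m
Resisting = 19.4 + 238.4·tan21.0° = 19.4 + 91.5 = 110.9 kN/m
FS = 110.9 / 194.7 = 0.569

FS = 0.57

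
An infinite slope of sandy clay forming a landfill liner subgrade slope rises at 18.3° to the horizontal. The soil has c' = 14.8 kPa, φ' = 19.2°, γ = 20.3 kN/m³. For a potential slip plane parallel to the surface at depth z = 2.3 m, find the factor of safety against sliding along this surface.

For an infinite slope with a slip plane parallel to the surface (no pore pressure): FS = [c' + γz cos²β tanφ'] / [γz sinβ cosβ].
γz = 20.3·2.3 = 46.69 kN/m²
Numerator = 14.8 + 46.69·cos²18.3°·tan19.2° = 14.8 + 46.69·0.9014·0.3482 = 29.456 kPa
Denominator = 46.69·sin18.3°·cos18.3° = 46.69·0.3140·0.9494 = 13.919 kPa
FS = 29.456 / 13.919 = 2.116

FS = 2.12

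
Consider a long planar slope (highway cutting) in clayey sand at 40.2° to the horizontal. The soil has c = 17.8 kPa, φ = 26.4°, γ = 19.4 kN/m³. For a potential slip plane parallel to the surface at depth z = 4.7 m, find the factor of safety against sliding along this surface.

FS = 0.98

For an infinite slope with a slip plane parallel to the surface (no pore pressure): FS = [c + γz cos²β tanφ] / [γz sinβ cosβ].
γz = 19.4·4.7 = 91.18 kN/m²
Numerator = 17.8 + 91.18·cos²40.2°·tan26.4° = 17.8 + 91.18·0.5834·0.4964 = 44.205 kPa
Denominator = 91.18·sin40.2°·cos40.2° = 91.18·0.6455·0.7638 = 44.952 kPa
FS = 44.205 / 44.952 = 0.983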